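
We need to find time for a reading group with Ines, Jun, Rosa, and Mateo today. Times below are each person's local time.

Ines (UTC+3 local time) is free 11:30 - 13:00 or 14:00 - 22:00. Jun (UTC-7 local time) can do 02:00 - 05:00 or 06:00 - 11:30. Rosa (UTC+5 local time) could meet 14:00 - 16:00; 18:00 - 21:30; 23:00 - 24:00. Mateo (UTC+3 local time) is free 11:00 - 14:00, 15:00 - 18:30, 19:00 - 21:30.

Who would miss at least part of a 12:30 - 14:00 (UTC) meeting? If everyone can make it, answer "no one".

Ines in UTC: 08:30-10:00, 11:00-19:00 (subtract 3h to convert from UTC+3).
Jun in UTC: 09:00-12:00, 13:00-18:30 (add 7h to convert from UTC-7).
Rosa in UTC: 09:00-11:00, 13:00-16:30, 18:00-19:00 (subtract 5h to convert from UTC+5).
Mateo in UTC: 08:00-11:00, 12:00-15:30, 16:00-18:30 (subtract 3h to convert from UTC+3).
Ines: free for 12:30-14:00. Jun: not fully free for 12:30-14:00. Rosa: not fully free for 12:30-14:00. Mateo: free for 12:30-14:00.

Jun, Rosa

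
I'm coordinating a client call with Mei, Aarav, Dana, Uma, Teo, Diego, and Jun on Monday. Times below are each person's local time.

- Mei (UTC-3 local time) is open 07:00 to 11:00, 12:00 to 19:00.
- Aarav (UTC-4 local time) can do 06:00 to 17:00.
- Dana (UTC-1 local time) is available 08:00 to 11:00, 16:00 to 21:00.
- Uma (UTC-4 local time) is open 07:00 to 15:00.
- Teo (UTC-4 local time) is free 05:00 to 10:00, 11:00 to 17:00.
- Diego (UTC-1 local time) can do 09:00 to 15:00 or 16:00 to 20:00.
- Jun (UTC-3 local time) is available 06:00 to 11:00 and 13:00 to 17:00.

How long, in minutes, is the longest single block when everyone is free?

Mei in UTC: 10:00-14:00, 15:00-22:00 (add 3h to convert from UTC-3).
Aarav in UTC: 10:00-21:00 (add 4h to convert from UTC-4).
Dana in UTC: 09:00-12:00, 17:00-22:00 (add 1h to convert from UTC-1).
Uma in UTC: 11:00-19:00 (add 4h to convert from UTC-4).
Teo in UTC: 09:00-14:00, 15:00-21:00 (add 4h to convert from UTC-4).
Diego in UTC: 10:00-16:00, 17:00-21:00 (add 1h to convert from UTC-1).
Jun in UTC: 09:00-14:00, 16:00-20:00 (add 3h to convert from UTC-3).
Mei ∩ Aarav: 10:00-14:00, 15:00-21:00.
Mei ∩ Aarav ∩ Dana: 10:00-12:00, 17:00-21:00.
Mei ∩ Aarav ∩ Dana ∩ Uma: 11:00-12:00, 17:00-19:00.
Mei ∩ Aarav ∩ Dana ∩ Uma ∩ Teo: 11:00-12:00, 17:00-19:00.
Mei ∩ Aarav ∩ Dana ∩ Uma ∩ Teo ∩ Diego: 11:00-12:00, 17:00-19:00.
Mei ∩ Aarav ∩ Dana ∩ Uma ∩ Teo ∩ Diego ∩ Jun: 11:00-12:00, 17:00-19:00.
The longest is 17:00-19:00 at 120 minutes.

120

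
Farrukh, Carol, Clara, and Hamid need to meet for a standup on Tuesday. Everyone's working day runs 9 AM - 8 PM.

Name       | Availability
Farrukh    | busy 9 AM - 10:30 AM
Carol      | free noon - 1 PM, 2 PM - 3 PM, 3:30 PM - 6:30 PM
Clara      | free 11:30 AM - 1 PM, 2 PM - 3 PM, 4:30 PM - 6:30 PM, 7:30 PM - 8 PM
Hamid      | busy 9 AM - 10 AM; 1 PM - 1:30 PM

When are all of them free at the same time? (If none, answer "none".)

Farrukh free: 10:30-20:00 (invert busy blocks within the working day).
Carol free: 12:00-13:00, 14:00-15:00, 15:30-18:30.
Clara free: 11:30-13:00, 14:00-15:00, 16:30-18:30, 19:30-20:00.
Hamid free: 10:00-13:00, 13:30-20:00 (invert busy blocks within the working day).
Farrukh ∩ Carol: 12:00-13:00, 14:00-15:00, 15:30-18:30.
Farrukh ∩ Carol ∩ Clara: 12:00-13:00, 14:00-15:00, 16:30-18:30.
Farrukh ∩ Carol ∩ Clara ∩ Hamid: 12:00-13:00, 14:00-15:00, 16:30-18:30.
Those are the intersection windows.

12:00-13:00, 14:00-15:00, 16:30-18:30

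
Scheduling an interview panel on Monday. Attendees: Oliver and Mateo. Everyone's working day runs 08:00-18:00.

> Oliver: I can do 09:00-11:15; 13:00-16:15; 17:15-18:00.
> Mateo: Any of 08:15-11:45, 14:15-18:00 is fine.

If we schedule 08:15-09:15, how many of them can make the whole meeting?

Mateo can make the full 08:15-09:15 slot — that's 1.

1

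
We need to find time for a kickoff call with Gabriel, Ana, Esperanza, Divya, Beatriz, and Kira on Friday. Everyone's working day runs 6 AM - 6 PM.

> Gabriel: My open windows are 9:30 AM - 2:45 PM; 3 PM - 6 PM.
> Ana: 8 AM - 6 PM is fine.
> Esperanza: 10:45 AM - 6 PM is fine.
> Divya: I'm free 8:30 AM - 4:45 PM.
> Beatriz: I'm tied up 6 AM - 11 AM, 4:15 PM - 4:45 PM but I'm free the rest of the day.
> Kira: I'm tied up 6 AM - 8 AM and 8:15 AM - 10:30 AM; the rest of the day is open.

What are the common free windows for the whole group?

11:00-14:45, 15:00-16:15

Gabriel free: 09:30-14:45, 15:00-18:00.
Ana free: 08:00-18:00.
Esperanza free: 10:45-18:00.
Divya free: 08:30-16:45.
Beatriz free: 11:00-16:15, 16:45-18:00 (invert busy blocks within the working day).
Kira free: 08:00-08:15, 10:30-18:00 (invert busy blocks within the working day).
Gabriel ∩ Ana: 09:30-14:45, 15:00-18:00.
Gabriel ∩ Ana ∩ Esperanza: 10:45-14:45, 15:00-18:00.
Gabriel ∩ Ana ∩ Esperanza ∩ Divya: 10:45-14:45, 15:00-16:45.
Gabriel ∩ Ana ∩ Esperanza ∩ Divya ∩ Beatriz: 11:00-14:45, 15:00-16:15.
Gabriel ∩ Ana ∩ Esperanza ∩ Divya ∩ Beatriz ∩ Kira: 11:00-14:45, 15:00-16:15.
Those are the intersection windows.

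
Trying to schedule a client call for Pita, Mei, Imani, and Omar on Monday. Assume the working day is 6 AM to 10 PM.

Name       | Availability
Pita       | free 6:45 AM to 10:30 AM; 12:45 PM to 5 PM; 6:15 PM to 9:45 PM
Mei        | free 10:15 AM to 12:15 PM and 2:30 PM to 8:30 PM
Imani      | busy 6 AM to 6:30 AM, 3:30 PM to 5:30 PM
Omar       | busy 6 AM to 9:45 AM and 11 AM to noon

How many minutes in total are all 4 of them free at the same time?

210

Pita free: 06:45-10:30, 12:45-17:00, 18:15-21:45.
Mei free: 10:15-12:15, 14:30-20:30.
Imani free: 06:30-15:30, 17:30-22:00 (invert busy blocks within the working day).
Omar free: 09:45-11:00, 12:00-22:00 (invert busy blocks within the working day).
Pita ∩ Mei: 10:15-10:30, 14:30-17:00, 18:15-20:30.
Pita ∩ Mei ∩ Imani: 10:15-10:30, 14:30-15:30, 18:15-20:30.
Pita ∩ Mei ∩ Imani ∩ Omar: 10:15-10:30, 14:30-15:30, 18:15-20:30.
Summing the common windows: 15 + 60 + 135 = 210 minutes.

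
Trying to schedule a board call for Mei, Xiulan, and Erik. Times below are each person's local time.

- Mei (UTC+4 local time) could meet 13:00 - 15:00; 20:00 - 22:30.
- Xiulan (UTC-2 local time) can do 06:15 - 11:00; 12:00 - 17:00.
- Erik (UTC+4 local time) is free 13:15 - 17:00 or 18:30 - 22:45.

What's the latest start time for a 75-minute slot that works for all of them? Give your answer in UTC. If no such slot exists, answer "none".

Mei in UTC: 09:00-11:00, 16:00-18:30 (subtract 4h to convert from UTC+4).
Xiulan in UTC: 08:15-13:00, 14:00-19:00 (add 2h to convert from UTC-2).
Erik in UTC: 09:15-13:00, 14:30-18:45 (subtract 4h to convert from UTC+4).
Mei ∩ Xiulan: 09:00-11:00, 16:00-18:30.
Mei ∩ Xiulan ∩ Erik: 09:15-11:00, 16:00-18:30.
So the common availability across everyone is 09:15-11:00, 16:00-18:30.
The last common window of at least 75 minutes is 16:00-18:30; a 75-minute meeting can start as late as 17:15 and still end by 18:30.

17:15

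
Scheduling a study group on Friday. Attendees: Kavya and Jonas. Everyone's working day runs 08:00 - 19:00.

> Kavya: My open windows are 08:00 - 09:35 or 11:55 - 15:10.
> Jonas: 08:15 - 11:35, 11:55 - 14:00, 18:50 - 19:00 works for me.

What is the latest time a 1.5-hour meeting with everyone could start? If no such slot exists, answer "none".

Kavya ∩ Jonas: 08:15-09:35, 11:55-14:00.
The last common window of at least 90 minutes is 11:55-14:00; a 90-minute meeting can start as late as 12:30 and still end by 14:00.

12:30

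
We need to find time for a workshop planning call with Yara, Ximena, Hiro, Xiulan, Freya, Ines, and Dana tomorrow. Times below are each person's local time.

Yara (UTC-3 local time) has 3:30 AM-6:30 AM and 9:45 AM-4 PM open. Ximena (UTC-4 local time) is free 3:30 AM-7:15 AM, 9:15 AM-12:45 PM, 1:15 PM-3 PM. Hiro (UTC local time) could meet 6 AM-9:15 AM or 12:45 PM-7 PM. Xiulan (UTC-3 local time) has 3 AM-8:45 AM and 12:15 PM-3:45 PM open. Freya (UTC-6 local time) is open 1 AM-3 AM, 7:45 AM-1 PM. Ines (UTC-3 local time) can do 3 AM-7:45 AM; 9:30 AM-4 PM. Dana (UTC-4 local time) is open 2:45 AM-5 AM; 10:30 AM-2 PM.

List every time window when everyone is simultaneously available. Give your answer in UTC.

Yara in UTC: 06:30-09:30, 12:45-19:00 (add 3h to convert from UTC-3).
Ximena in UTC: 07:30-11:15, 13:15-16:45, 17:15-19:00 (add 4h to convert from UTC-4).
Hiro in UTC: 06:00-09:15, 12:45-19:00.
Xiulan in UTC: 06:00-11:45, 15:15-18:45 (add 3h to convert from UTC-3).
Freya in UTC: 07:00-09:00, 13:45-19:00 (add 6h to convert from UTC-6).
Ines in UTC: 06:00-10:45, 12:30-19:00 (add 3h to convert from UTC-3).
Dana in UTC: 06:45-09:00, 14:30-18:00 (add 4h to convert from UTC-4).
Yara ∩ Ximena: 07:30-09:30, 13:15-16:45, 17:15-19:00.
Yara ∩ Ximena ∩ Hiro: 07:30-09:15, 13:15-16:45, 17:15-19:00.
Yara ∩ Ximena ∩ Hiro ∩ Xiulan: 07:30-09:15, 15:15-16:45, 17:15-18:45.
Yara ∩ Ximena ∩ Hiro ∩ Xiulan ∩ Freya: 07:30-09:00, 15:15-16:45, 17:15-18:45.
Yara ∩ Ximena ∩ Hiro ∩ Xiulan ∩ Freya ∩ Ines: 07:30-09:00, 15:15-16:45, 17:15-18:45.
Yara ∩ Ximena ∩ Hiro ∩ Xiulan ∩ Freya ∩ Ines ∩ Dana: 07:30-09:00, 15:15-16:45, 17:15-18:00.

07:30-09:00, 15:15-16:45, 17:15-18:00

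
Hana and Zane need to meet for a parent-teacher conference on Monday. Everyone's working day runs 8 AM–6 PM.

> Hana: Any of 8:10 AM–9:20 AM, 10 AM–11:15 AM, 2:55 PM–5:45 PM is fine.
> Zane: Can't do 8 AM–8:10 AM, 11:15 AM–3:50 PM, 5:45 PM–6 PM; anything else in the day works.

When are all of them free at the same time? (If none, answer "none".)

Hana free: 08:10-09:20, 10:00-11:15, 14:55-17:45.
Zane free: 08:10-11:15, 15:50-17:45 (invert busy blocks within the working day).
Hana ∩ Zane: 08:10-09:20, 10:00-11:15, 15:50-17:45.

08:10-09:20, 10:00-11:15, 15:50-17:45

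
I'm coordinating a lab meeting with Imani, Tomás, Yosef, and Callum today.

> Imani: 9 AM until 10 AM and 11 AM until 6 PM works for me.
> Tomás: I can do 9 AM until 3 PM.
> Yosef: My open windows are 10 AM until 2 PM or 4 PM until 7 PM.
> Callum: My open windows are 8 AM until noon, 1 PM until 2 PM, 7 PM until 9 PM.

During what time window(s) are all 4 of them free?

11:00-12:00, 13:00-14:00

Imani ∩ Tomás: 09:00-10:00, 11:00-15:00.
Imani ∩ Tomás ∩ Yosef: 11:00-14:00.
Imani ∩ Tomás ∩ Yosef ∩ Callum: 11:00-12:00, 13:00-14:00.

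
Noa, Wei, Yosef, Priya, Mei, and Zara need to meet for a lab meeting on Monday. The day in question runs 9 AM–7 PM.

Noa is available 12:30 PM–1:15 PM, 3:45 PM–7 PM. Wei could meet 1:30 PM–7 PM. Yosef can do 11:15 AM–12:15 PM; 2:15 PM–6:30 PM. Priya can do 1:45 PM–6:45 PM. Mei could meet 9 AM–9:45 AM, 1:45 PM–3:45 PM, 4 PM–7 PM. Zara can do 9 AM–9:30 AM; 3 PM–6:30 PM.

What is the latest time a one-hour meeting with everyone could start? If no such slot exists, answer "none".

17:30

Noa ∩ Wei: 15:45-19:00.
Noa ∩ Wei ∩ Yosef: 15:45-18:30.
Noa ∩ Wei ∩ Yosef ∩ Priya: 15:45-18:30.
Noa ∩ Wei ∩ Yosef ∩ Priya ∩ Mei: 16:00-18:30.
Noa ∩ Wei ∩ Yosef ∩ Priya ∩ Mei ∩ Zara: 16:00-18:30.
So the common availability across everyone is 16:00-18:30.
The last common window of at least 60 minutes is 16:00-18:30; a 60-minute meeting can start as late as 17:30 and still end by 18:30.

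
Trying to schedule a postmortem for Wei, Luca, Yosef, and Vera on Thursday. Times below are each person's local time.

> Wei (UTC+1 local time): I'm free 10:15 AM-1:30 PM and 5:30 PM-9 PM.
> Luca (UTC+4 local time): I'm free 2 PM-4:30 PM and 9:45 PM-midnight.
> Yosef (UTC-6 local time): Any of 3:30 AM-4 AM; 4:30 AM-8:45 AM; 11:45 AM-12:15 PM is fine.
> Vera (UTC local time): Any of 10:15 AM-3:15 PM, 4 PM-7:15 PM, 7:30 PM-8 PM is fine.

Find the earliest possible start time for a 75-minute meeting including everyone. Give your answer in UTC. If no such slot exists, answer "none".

10:30

Wei in UTC: 09:15-12:30, 16:30-20:00 (subtract 1h to convert from UTC+1).
Luca in UTC: 10:00-12:30, 17:45-20:00 (subtract 4h to convert from UTC+4).
Yosef in UTC: 09:30-10:00, 10:30-14:45, 17:45-18:15 (add 6h to convert from UTC-6).
Vera in UTC: 10:15-15:15, 16:00-19:15, 19:30-20:00.
Wei ∩ Luca: 10:00-12:30, 17:45-20:00.
Wei ∩ Luca ∩ Yosef: 10:30-12:30, 17:45-18:15.
Wei ∩ Luca ∩ Yosef ∩ Vera: 10:30-12:30, 17:45-18:15.
The first common window of at least 75 minutes is 10:30-12:30, so the earliest start is 10:30.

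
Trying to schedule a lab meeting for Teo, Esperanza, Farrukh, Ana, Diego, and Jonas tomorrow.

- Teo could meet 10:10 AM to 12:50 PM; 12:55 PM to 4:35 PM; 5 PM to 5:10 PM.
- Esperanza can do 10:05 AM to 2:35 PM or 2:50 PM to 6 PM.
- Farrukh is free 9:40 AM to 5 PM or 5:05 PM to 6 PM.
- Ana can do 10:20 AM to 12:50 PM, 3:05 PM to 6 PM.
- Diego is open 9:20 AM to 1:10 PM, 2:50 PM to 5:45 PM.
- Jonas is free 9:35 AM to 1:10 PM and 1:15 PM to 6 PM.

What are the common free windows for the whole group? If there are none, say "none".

10:20-12:50, 15:05-16:35, 17:05-17:10

Teo ∩ Esperanza: 10:10-12:50, 12:55-14:35, 14:50-16:35, 17:00-17:10.
Teo ∩ Esperanza ∩ Farrukh: 10:10-12:50, 12:55-14:35, 14:50-16:35, 17:05-17:10.
Teo ∩ Esperanza ∩ Farrukh ∩ Ana: 10:20-12:50, 15:05-16:35, 17:05-17:10.
Teo ∩ Esperanza ∩ Farrukh ∩ Ana ∩ Diego: 10:20-12:50, 15:05-16:35, 17:05-17:10.
Teo ∩ Esperanza ∩ Farrukh ∩ Ana ∩ Diego ∩ Jonas: 10:20-12:50, 15:05-16:35, 17:05-17:10.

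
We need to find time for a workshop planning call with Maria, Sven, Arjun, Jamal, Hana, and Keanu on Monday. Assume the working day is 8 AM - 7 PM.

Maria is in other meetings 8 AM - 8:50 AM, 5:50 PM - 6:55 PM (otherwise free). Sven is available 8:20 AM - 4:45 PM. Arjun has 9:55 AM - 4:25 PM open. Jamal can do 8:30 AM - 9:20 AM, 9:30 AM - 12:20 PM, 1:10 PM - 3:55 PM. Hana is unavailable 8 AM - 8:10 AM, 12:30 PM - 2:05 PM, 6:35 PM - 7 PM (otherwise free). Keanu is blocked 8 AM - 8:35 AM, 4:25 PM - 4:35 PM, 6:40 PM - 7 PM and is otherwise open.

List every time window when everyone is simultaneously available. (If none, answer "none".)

Maria free: 08:50-17:50, 18:55-19:00 (invert busy blocks within the working day).
Sven free: 08:20-16:45.
Arjun free: 09:55-16:25.
Jamal free: 08:30-09:20, 09:30-12:20, 13:10-15:55.
Hana free: 08:10-12:30, 14:05-18:35 (invert busy blocks within the working day).
Keanu free: 08:35-16:25, 16:35-18:40 (invert busy blocks within the working day).
Maria ∩ Sven: 08:50-16:45.
Maria ∩ Sven ∩ Arjun: 09:55-16:25.
Maria ∩ Sven ∩ Arjun ∩ Jamal: 09:55-12:20, 13:10-15:55.
Maria ∩ Sven ∩ Arjun ∩ Jamal ∩ Hana: 09:55-12:20, 14:05-15:55.
Maria ∩ Sven ∩ Arjun ∩ Jamal ∩ Hana ∩ Keanu: 09:55-12:20, 14:05-15:55.

09:55-12:20, 14:05-15:55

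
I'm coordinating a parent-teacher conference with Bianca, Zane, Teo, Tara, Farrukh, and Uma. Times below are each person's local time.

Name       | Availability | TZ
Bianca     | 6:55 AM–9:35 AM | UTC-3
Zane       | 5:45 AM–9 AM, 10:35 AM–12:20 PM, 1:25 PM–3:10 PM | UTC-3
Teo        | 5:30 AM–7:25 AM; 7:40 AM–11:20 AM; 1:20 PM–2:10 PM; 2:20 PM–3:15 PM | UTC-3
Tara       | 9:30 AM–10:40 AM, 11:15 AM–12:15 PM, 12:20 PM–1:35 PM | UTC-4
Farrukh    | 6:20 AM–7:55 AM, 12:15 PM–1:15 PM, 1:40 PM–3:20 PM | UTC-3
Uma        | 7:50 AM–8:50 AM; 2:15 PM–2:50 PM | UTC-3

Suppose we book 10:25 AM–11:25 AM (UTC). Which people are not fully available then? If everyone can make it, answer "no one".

Bianca in UTC: 09:55-12:35 (add 3h to convert from UTC-3).
Zane in UTC: 08:45-12:00, 13:35-15:20, 16:25-18:10 (add 3h to convert from UTC-3).
Teo in UTC: 08:30-10:25, 10:40-14:20, 16:20-17:10, 17:20-18:15 (add 3h to convert from UTC-3).
Tara in UTC: 13:30-14:40, 15:15-16:15, 16:20-17:35 (add 4h to convert from UTC-4).
Farrukh in UTC: 09:20-10:55, 15:15-16:15, 16:40-18:20 (add 3h to convert from UTC-3).
Uma in UTC: 10:50-11:50, 17:15-17:50 (add 3h to convert from UTC-3).
Bianca: free for 10:25-11:25. Zane: free for 10:25-11:25. Teo: not fully free for 10:25-11:25. Tara: not fully free for 10:25-11:25. Farrukh: not fully free for 10:25-11:25. Uma: not fully free for 10:25-11:25.

Farrukh, Tara, Teo, Uma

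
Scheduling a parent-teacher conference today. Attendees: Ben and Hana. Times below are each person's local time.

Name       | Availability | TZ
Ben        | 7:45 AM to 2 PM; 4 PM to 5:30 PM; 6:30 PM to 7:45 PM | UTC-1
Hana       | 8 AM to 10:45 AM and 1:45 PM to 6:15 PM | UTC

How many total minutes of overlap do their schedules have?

Ben in UTC: 08:45-15:00, 17:00-18:30, 19:30-20:45 (add 1h to convert from UTC-1).
Hana in UTC: 08:00-10:45, 13:45-18:15.
Ben ∩ Hana: 08:45-10:45, 13:45-15:00, 17:00-18:15.
Summing the common windows: 120 + 75 + 75 = 270 minutes.

270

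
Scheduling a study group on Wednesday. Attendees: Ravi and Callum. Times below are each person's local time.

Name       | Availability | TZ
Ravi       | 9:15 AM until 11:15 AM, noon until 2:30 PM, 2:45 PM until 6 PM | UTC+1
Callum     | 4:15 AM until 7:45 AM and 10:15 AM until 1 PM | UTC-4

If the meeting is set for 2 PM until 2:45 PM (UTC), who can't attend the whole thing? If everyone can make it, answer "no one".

Callum

Ravi in UTC: 08:15-10:15, 11:00-13:30, 13:45-17:00 (subtract 1h to convert from UTC+1).
Callum in UTC: 08:15-11:45, 14:15-17:00 (add 4h to convert from UTC-4).
Ravi: free for 14:00-14:45. Callum: not fully free for 14:00-14:45.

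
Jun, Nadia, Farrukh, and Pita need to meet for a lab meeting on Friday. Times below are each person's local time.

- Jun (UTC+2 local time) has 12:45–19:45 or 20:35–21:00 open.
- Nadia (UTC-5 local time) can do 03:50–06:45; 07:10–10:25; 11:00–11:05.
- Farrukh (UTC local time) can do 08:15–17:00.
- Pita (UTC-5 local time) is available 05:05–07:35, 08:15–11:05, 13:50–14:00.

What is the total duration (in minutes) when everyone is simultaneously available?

220

Jun in UTC: 10:45-17:45, 18:35-19:00 (subtract 2h to convert from UTC+2).
Nadia in UTC: 08:50-11:45, 12:10-15:25, 16:00-16:05 (add 5h to convert from UTC-5).
Farrukh in UTC: 08:15-17:00.
Pita in UTC: 10:05-12:35, 13:15-16:05, 18:50-19:00 (add 5h to convert from UTC-5).
Jun ∩ Nadia: 10:45-11:45, 12:10-15:25, 16:00-16:05.
Jun ∩ Nadia ∩ Farrukh: 10:45-11:45, 12:10-15:25, 16:00-16:05.
Jun ∩ Nadia ∩ Farrukh ∩ Pita: 10:45-11:45, 12:10-12:35, 13:15-15:25, 16:00-16:05.
Summing the common windows: 60 + 25 + 130 + 5 = 220 minutes.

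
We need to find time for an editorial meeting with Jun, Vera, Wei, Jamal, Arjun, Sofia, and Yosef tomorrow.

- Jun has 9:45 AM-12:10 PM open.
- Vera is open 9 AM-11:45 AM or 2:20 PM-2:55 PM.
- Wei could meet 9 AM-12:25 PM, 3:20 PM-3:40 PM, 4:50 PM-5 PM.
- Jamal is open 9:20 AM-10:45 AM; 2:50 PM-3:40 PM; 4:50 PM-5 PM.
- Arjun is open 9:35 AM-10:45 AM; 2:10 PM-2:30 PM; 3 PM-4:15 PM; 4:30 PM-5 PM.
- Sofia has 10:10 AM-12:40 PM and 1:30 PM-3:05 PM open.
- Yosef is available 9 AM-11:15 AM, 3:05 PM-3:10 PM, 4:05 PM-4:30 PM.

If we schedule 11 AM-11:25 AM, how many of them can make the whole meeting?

4

Jun, Vera, Wei, and Sofia can make the full 11:00-11:25 slot — that's 4.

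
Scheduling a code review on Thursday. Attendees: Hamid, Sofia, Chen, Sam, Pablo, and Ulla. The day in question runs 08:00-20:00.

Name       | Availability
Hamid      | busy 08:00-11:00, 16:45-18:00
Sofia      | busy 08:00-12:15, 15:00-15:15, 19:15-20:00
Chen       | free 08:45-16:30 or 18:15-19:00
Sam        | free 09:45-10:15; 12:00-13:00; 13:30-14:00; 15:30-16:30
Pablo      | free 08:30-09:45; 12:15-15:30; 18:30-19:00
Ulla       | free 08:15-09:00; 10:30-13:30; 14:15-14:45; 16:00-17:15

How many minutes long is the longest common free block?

Hamid free: 11:00-16:45, 18:00-20:00 (invert busy blocks within the working day).
Sofia free: 12:15-15:00, 15:15-19:15 (invert busy blocks within the working day).
Chen free: 08:45-16:30, 18:15-19:00.
Sam free: 09:45-10:15, 12:00-13:00, 13:30-14:00, 15:30-16:30.
Pablo free: 08:30-09:45, 12:15-15:30, 18:30-19:00.
Ulla free: 08:15-09:00, 10:30-13:30, 14:15-14:45, 16:00-17:15.
Hamid ∩ Sofia: 12:15-15:00, 15:15-16:45, 18:00-19:15.
Hamid ∩ Sofia ∩ Chen: 12:15-15:00, 15:15-16:30, 18:15-19:00.
Hamid ∩ Sofia ∩ Chen ∩ Sam: 12:15-13:00, 13:30-14:00, 15:30-16:30.
Hamid ∩ Sofia ∩ Chen ∩ Sam ∩ Pablo: 12:15-13:00, 13:30-14:00.
Hamid ∩ Sofia ∩ Chen ∩ Sam ∩ Pablo ∩ Ulla: 12:15-13:00.
The longest is 12:15-13:00 at 45 minutes.

45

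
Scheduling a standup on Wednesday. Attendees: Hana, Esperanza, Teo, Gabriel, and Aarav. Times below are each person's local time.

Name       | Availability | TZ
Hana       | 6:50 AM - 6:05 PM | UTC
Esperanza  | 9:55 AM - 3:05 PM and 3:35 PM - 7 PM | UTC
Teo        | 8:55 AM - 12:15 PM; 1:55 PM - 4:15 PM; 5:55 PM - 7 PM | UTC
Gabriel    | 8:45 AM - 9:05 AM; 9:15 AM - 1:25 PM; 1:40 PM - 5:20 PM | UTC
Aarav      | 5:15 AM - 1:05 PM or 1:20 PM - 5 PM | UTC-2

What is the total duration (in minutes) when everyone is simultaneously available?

250

Hana in UTC: 06:50-18:05.
Esperanza in UTC: 09:55-15:05, 15:35-19:00.
Teo in UTC: 08:55-12:15, 13:55-16:15, 17:55-19:00.
Gabriel in UTC: 08:45-09:05, 09:15-13:25, 13:40-17:20.
Aarav in UTC: 07:15-15:05, 15:20-19:00 (add 2h to convert from UTC-2).
Hana ∩ Esperanza: 09:55-15:05, 15:35-18:05.
Hana ∩ Esperanza ∩ Teo: 09:55-12:15, 13:55-15:05, 15:35-16:15, 17:55-18:05.
Hana ∩ Esperanza ∩ Teo ∩ Gabriel: 09:55-12:15, 13:55-15:05, 15:35-16:15.
Hana ∩ Esperanza ∩ Teo ∩ Gabriel ∩ Aarav: 09:55-12:15, 13:55-15:05, 15:35-16:15.
Summing the common windows: 140 + 70 + 40 = 250 minutes.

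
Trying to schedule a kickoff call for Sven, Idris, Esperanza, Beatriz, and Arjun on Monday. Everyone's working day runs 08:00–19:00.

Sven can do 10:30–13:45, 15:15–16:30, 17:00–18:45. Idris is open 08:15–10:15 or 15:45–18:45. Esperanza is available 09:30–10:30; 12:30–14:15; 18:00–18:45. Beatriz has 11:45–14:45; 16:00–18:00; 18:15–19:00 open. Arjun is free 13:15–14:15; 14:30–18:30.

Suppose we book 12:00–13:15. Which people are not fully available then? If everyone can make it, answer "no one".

Arjun, Esperanza, Idris

Sven: free for 12:00-13:15. Idris: not fully free for 12:00-13:15. Esperanza: not fully free for 12:00-13:15. Beatriz: free for 12:00-13:15. Arjun: not fully free for 12:00-13:15.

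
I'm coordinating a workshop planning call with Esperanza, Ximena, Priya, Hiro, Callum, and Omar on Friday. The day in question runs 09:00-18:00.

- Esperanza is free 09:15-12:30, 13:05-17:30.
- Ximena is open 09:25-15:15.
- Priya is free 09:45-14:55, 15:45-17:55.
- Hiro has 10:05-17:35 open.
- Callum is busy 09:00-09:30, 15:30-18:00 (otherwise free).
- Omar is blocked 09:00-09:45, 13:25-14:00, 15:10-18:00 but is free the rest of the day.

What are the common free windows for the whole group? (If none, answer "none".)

10:05-12:30, 13:05-13:25, 14:00-14:55

Esperanza free: 09:15-12:30, 13:05-17:30.
Ximena free: 09:25-15:15.
Priya free: 09:45-14:55, 15:45-17:55.
Hiro free: 10:05-17:35.
Callum free: 09:30-15:30 (invert busy blocks within the working day).
Omar free: 09:45-13:25, 14:00-15:10 (invert busy blocks within the working day).
Esperanza ∩ Ximena: 09:25-12:30, 13:05-15:15.
Esperanza ∩ Ximena ∩ Priya: 09:45-12:30, 13:05-14:55.
Esperanza ∩ Ximena ∩ Priya ∩ Hiro: 10:05-12:30, 13:05-14:55.
Esperanza ∩ Ximena ∩ Priya ∩ Hiro ∩ Callum: 10:05-12:30, 13:05-14:55.
Esperanza ∩ Ximena ∩ Priya ∩ Hiro ∩ Callum ∩ Omar: 10:05-12:30, 13:05-13:25, 14:00-14:55.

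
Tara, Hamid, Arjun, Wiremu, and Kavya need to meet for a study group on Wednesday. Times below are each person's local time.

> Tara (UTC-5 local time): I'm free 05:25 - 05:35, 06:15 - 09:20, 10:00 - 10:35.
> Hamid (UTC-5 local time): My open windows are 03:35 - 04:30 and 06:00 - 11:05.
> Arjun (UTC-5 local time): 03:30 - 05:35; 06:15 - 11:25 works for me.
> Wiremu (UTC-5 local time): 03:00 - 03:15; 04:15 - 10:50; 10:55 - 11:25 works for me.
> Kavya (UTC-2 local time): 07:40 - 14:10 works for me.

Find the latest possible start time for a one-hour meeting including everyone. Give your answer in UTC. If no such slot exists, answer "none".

Tara in UTC: 10:25-10:35, 11:15-14:20, 15:00-15:35 (add 5h to convert from UTC-5).
Hamid in UTC: 08:35-09:30, 11:00-16:05 (add 5h to convert from UTC-5).
Arjun in UTC: 08:30-10:35, 11:15-16:25 (add 5h to convert from UTC-5).
Wiremu in UTC: 08:00-08:15, 09:15-15:50, 15:55-16:25 (add 5h to convert from UTC-5).
Kavya in UTC: 09:40-16:10 (add 2h to convert from UTC-2).
Tara ∩ Hamid: 11:15-14:20, 15:00-15:35.
Tara ∩ Hamid ∩ Arjun: 11:15-14:20, 15:00-15:35.
Tara ∩ Hamid ∩ Arjun ∩ Wiremu: 11:15-14:20, 15:00-15:35.
Tara ∩ Hamid ∩ Arjun ∩ Wiremu ∩ Kavya: 11:15-14:20, 15:00-15:35.
Those are the intersection windows.
The last common window of at least 60 minutes is 11:15-14:20; a 60-minute meeting can start as late as 13:20 and still end by 14:20.

13:20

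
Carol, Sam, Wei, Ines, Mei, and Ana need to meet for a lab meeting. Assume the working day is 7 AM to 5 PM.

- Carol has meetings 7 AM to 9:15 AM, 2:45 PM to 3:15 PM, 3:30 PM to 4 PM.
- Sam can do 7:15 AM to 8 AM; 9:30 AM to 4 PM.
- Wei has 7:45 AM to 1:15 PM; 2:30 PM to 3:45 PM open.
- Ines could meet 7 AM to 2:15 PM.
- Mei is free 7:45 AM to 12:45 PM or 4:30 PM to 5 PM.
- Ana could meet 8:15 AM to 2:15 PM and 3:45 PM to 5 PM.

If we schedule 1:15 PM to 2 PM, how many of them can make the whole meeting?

4

Carol free: 09:15-14:45, 15:15-15:30, 16:00-17:00 (invert busy blocks within the working day).
Sam free: 07:15-08:00, 09:30-16:00.
Wei free: 07:45-13:15, 14:30-15:45.
Ines free: 07:00-14:15.
Mei free: 07:45-12:45, 16:30-17:00.
Ana free: 08:15-14:15, 15:45-17:00.
Carol, Sam, Ines, and Ana can make the full 13:15-14:00 slot — that's 4.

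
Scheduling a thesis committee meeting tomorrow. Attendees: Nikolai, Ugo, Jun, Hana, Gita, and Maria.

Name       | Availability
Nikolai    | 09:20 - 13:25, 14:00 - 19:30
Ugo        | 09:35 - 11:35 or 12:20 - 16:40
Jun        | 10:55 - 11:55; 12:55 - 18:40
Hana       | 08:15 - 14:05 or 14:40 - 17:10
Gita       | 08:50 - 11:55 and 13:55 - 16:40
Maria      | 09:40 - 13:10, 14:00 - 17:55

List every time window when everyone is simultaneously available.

10:55-11:35, 14:00-14:05, 14:40-16:40

Nikolai ∩ Ugo: 09:35-11:35, 12:20-13:25, 14:00-16:40.
Nikolai ∩ Ugo ∩ Jun: 10:55-11:35, 12:55-13:25, 14:00-16:40.
Nikolai ∩ Ugo ∩ Jun ∩ Hana: 10:55-11:35, 12:55-13:25, 14:00-14:05, 14:40-16:40.
Nikolai ∩ Ugo ∩ Jun ∩ Hana ∩ Gita: 10:55-11:35, 14:00-14:05, 14:40-16:40.
Nikolai ∩ Ugo ∩ Jun ∩ Hana ∩ Gita ∩ Maria: 10:55-11:35, 14:00-14:05, 14:40-16:40.
Those are the intersection windows.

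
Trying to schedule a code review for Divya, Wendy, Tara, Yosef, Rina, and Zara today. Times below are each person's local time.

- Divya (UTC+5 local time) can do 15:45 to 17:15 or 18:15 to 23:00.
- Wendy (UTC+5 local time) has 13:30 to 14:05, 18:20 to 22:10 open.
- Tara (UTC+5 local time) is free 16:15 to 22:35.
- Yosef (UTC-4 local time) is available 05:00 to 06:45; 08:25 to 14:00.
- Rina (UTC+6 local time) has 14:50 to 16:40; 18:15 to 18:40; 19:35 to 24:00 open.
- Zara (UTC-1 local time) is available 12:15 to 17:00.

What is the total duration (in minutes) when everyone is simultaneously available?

Divya in UTC: 10:45-12:15, 13:15-18:00 (subtract 5h to convert from UTC+5).
Wendy in UTC: 08:30-09:05, 13:20-17:10 (subtract 5h to convert from UTC+5).
Tara in UTC: 11:15-17:35 (subtract 5h to convert from UTC+5).
Yosef in UTC: 09:00-10:45, 12:25-18:00 (add 4h to convert from UTC-4).
Rina in UTC: 08:50-10:40, 12:15-12:40, 13:35-18:00 (subtract 6h to convert from UTC+6).
Zara in UTC: 13:15-18:00 (add 1h to convert from UTC-1).
Divya ∩ Wendy: 13:20-17:10.
Divya ∩ Wendy ∩ Tara: 13:20-17:10.
Divya ∩ Wendy ∩ Tara ∩ Yosef: 13:20-17:10.
Divya ∩ Wendy ∩ Tara ∩ Yosef ∩ Rina: 13:35-17:10.
Divya ∩ Wendy ∩ Tara ∩ Yosef ∩ Rina ∩ Zara: 13:35-17:10.
Those are the intersection windows.
That's a single block of 215 minutes.

215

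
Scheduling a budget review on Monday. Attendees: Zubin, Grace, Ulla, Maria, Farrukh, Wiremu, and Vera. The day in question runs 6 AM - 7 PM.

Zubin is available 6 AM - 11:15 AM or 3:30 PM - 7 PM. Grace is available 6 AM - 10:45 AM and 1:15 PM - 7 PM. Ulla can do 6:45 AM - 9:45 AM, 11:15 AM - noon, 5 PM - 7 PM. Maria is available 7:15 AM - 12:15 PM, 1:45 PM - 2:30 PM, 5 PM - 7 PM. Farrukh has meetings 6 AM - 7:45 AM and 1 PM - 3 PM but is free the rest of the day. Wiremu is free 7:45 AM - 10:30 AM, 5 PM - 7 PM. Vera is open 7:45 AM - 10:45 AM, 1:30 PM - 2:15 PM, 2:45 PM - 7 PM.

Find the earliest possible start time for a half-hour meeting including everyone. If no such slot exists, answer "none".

Zubin free: 06:00-11:15, 15:30-19:00.
Grace free: 06:00-10:45, 13:15-19:00.
Ulla free: 06:45-09:45, 11:15-12:00, 17:00-19:00.
Maria free: 07:15-12:15, 13:45-14:30, 17:00-19:00.
Farrukh free: 07:45-13:00, 15:00-19:00 (invert busy blocks within the working day).
Wiremu free: 07:45-10:30, 17:00-19:00.
Vera free: 07:45-10:45, 13:30-14:15, 14:45-19:00.
Zubin ∩ Grace: 06:00-10:45, 15:30-19:00.
Zubin ∩ Grace ∩ Ulla: 06:45-09:45, 17:00-19:00.
Zubin ∩ Grace ∩ Ulla ∩ Maria: 07:15-09:45, 17:00-19:00.
Zubin ∩ Grace ∩ Ulla ∩ Maria ∩ Farrukh: 07:45-09:45, 17:00-19:00.
Zubin ∩ Grace ∩ Ulla ∩ Maria ∩ Farrukh ∩ Wiremu: 07:45-09:45, 17:00-19:00.
Zubin ∩ Grace ∩ Ulla ∩ Maria ∩ Farrukh ∩ Wiremu ∩ Vera: 07:45-09:45, 17:00-19:00.
Those are the intersection windows.
The first common window of at least 30 minutes is 07:45-09:45, so the earliest start is 07:45.

07:45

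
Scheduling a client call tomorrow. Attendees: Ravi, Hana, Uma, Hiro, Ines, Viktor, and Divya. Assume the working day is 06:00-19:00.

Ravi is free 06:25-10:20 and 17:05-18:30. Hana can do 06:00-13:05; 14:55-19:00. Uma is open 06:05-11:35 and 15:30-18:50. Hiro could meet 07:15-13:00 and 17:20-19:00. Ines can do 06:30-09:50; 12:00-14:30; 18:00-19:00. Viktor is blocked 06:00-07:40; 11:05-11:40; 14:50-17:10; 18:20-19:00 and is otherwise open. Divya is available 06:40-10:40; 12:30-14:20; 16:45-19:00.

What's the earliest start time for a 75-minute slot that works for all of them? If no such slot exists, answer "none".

Ravi free: 06:25-10:20, 17:05-18:30.
Hana free: 06:00-13:05, 14:55-19:00.
Uma free: 06:05-11:35, 15:30-18:50.
Hiro free: 07:15-13:00, 17:20-19:00.
Ines free: 06:30-09:50, 12:00-14:30, 18:00-19:00.
Viktor free: 07:40-11:05, 11:40-14:50, 17:10-18:20 (invert busy blocks within the working day).
Divya free: 06:40-10:40, 12:30-14:20, 16:45-19:00.
Ravi ∩ Hana: 06:25-10:20, 17:05-18:30.
Ravi ∩ Hana ∩ Uma: 06:25-10:20, 17:05-18:30.
Ravi ∩ Hana ∩ Uma ∩ Hiro: 07:15-10:20, 17:20-18:30.
Ravi ∩ Hana ∩ Uma ∩ Hiro ∩ Ines: 07:15-09:50, 18:00-18:30.
Ravi ∩ Hana ∩ Uma ∩ Hiro ∩ Ines ∩ Viktor: 07:40-09:50, 18:00-18:20.
Ravi ∩ Hana ∩ Uma ∩ Hiro ∩ Ines ∩ Viktor ∩ Divya: 07:40-09:50, 18:00-18:20.
The first common window of at least 75 minutes is 07:40-09:50, so the earliest start is 07:40.

07:40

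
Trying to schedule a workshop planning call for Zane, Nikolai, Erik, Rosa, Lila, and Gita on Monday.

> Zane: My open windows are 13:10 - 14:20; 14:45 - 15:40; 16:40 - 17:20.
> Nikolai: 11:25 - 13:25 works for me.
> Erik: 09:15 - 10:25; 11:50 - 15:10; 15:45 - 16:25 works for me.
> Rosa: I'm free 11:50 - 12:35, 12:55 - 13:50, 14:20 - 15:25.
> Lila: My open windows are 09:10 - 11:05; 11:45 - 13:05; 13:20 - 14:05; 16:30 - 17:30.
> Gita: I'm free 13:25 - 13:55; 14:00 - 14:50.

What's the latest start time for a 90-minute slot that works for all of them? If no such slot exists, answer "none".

none

Zane ∩ Nikolai: 13:10-13:25.
Zane ∩ Nikolai ∩ Erik: 13:10-13:25.
Zane ∩ Nikolai ∩ Erik ∩ Rosa: 13:10-13:25.
Zane ∩ Nikolai ∩ Erik ∩ Rosa ∩ Lila: 13:20-13:25.
Zane ∩ Nikolai ∩ Erik ∩ Rosa ∩ Lila ∩ Gita: ∅.
There is no time when everyone is free.
No common window is at least 90 minutes long.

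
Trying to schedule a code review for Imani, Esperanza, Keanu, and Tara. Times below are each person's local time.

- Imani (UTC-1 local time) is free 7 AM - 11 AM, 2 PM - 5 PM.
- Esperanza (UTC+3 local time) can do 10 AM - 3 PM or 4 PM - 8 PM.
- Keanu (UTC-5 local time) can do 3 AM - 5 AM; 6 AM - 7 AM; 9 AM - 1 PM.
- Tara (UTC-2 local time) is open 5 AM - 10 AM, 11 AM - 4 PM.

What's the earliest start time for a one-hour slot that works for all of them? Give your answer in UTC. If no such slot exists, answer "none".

08:00

Imani in UTC: 08:00-12:00, 15:00-18:00 (add 1h to convert from UTC-1).
Esperanza in UTC: 07:00-12:00, 13:00-17:00 (subtract 3h to convert from UTC+3).
Keanu in UTC: 08:00-10:00, 11:00-12:00, 14:00-18:00 (add 5h to convert from UTC-5).
Tara in UTC: 07:00-12:00, 13:00-18:00 (add 2h to convert from UTC-2).
Imani ∩ Esperanza: 08:00-12:00, 15:00-17:00.
Imani ∩ Esperanza ∩ Keanu: 08:00-10:00, 11:00-12:00, 15:00-17:00.
Imani ∩ Esperanza ∩ Keanu ∩ Tara: 08:00-10:00, 11:00-12:00, 15:00-17:00.
Those are the intersection windows.
The first common window of at least 60 minutes is 08:00-10:00, so the earliest start is 08:00.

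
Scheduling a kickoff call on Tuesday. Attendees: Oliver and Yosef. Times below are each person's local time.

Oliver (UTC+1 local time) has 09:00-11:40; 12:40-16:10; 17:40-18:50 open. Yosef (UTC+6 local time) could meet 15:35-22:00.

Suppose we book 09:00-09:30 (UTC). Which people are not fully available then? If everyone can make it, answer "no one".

Yosef

Oliver in UTC: 08:00-10:40, 11:40-15:10, 16:40-17:50 (subtract 1h to convert from UTC+1).
Yosef in UTC: 09:35-16:00 (subtract 6h to convert from UTC+6).
Oliver: free for 09:00-09:30. Yosef: not fully free for 09:00-09:30.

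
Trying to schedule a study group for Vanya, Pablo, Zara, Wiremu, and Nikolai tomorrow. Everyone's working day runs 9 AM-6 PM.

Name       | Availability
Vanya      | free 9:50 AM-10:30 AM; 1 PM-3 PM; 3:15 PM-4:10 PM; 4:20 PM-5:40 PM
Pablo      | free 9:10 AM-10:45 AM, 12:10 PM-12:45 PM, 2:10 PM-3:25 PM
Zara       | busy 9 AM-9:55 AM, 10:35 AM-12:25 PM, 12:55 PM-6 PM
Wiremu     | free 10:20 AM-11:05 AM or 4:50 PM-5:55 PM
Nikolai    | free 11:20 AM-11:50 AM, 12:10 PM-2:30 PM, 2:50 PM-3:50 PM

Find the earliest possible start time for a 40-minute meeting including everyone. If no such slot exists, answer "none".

none

Vanya free: 09:50-10:30, 13:00-15:00, 15:15-16:10, 16:20-17:40.
Pablo free: 09:10-10:45, 12:10-12:45, 14:10-15:25.
Zara free: 09:55-10:35, 12:25-12:55 (invert busy blocks within the working day).
Wiremu free: 10:20-11:05, 16:50-17:55.
Nikolai free: 11:20-11:50, 12:10-14:30, 14:50-15:50.
Vanya ∩ Pablo: 09:50-10:30, 14:10-15:00, 15:15-15:25.
Vanya ∩ Pablo ∩ Zara: 09:55-10:30.
Vanya ∩ Pablo ∩ Zara ∩ Wiremu: 10:20-10:30.
Vanya ∩ Pablo ∩ Zara ∩ Wiremu ∩ Nikolai: ∅.
There is no time when everyone is free.
No common window is at least 40 minutes long.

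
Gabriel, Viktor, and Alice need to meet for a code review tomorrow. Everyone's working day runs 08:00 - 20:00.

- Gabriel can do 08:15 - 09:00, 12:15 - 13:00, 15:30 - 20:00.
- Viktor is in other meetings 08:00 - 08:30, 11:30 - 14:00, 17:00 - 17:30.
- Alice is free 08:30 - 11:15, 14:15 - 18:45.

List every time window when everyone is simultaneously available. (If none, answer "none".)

Gabriel free: 08:15-09:00, 12:15-13:00, 15:30-20:00.
Viktor free: 08:30-11:30, 14:00-17:00, 17:30-20:00 (invert busy blocks within the working day).
Alice free: 08:30-11:15, 14:15-18:45.
Gabriel ∩ Viktor: 08:30-09:00, 15:30-17:00, 17:30-20:00.
Gabriel ∩ Viktor ∩ Alice: 08:30-09:00, 15:30-17:00, 17:30-18:45.

08:30-09:00, 15:30-17:00, 17:30-18:45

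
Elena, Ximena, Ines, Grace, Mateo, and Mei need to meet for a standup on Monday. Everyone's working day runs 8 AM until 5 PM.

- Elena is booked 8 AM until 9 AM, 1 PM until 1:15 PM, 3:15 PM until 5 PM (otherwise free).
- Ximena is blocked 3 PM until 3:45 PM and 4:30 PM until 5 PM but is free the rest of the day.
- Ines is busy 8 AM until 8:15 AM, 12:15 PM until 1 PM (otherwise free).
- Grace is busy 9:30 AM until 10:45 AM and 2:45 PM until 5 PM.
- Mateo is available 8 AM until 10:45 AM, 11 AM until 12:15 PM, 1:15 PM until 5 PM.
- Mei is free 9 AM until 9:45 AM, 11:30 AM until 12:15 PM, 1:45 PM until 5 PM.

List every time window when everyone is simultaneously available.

Elena free: 09:00-13:00, 13:15-15:15 (invert busy blocks within the working day).
Ximena free: 08:00-15:00, 15:45-16:30 (invert busy blocks within the working day).
Ines free: 08:15-12:15, 13:00-17:00 (invert busy blocks within the working day).
Grace free: 08:00-09:30, 10:45-14:45 (invert busy blocks within the working day).
Mateo free: 08:00-10:45, 11:00-12:15, 13:15-17:00.
Mei free: 09:00-09:45, 11:30-12:15, 13:45-17:00.
Elena ∩ Ximena: 09:00-13:00, 13:15-15:00.
Elena ∩ Ximena ∩ Ines: 09:00-12:15, 13:15-15:00.
Elena ∩ Ximena ∩ Ines ∩ Grace: 09:00-09:30, 10:45-12:15, 13:15-14:45.
Elena ∩ Ximena ∩ Ines ∩ Grace ∩ Mateo: 09:00-09:30, 11:00-12:15, 13:15-14:45.
Elena ∩ Ximena ∩ Ines ∩ Grace ∩ Mateo ∩ Mei: 09:00-09:30, 11:30-12:15, 13:45-14:45.
Those are the intersection windows.

09:00-09:30, 11:30-12:15, 13:45-14:45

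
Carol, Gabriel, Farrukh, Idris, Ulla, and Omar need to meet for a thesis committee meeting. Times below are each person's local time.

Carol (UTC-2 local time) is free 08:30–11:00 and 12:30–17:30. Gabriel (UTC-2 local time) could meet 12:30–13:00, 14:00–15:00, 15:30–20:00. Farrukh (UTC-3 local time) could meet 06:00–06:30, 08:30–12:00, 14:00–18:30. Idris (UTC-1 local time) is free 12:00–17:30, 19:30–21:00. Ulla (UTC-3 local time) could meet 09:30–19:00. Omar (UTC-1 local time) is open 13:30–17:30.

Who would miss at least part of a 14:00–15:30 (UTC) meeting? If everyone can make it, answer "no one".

Carol in UTC: 10:30-13:00, 14:30-19:30 (add 2h to convert from UTC-2).
Gabriel in UTC: 14:30-15:00, 16:00-17:00, 17:30-22:00 (add 2h to convert from UTC-2).
Farrukh in UTC: 09:00-09:30, 11:30-15:00, 17:00-21:30 (add 3h to convert from UTC-3).
Idris in UTC: 13:00-18:30, 20:30-22:00 (add 1h to convert from UTC-1).
Ulla in UTC: 12:30-22:00 (add 3h to convert from UTC-3).
Omar in UTC: 14:30-18:30 (add 1h to convert from UTC-1).
Carol: not fully free for 14:00-15:30. Gabriel: not fully free for 14:00-15:30. Farrukh: not fully free for 14:00-15:30. Idris: free for 14:00-15:30. Ulla: free for 14:00-15:30. Omar: not fully free for 14:00-15:30.

Carol, Farrukh, Gabriel, Omar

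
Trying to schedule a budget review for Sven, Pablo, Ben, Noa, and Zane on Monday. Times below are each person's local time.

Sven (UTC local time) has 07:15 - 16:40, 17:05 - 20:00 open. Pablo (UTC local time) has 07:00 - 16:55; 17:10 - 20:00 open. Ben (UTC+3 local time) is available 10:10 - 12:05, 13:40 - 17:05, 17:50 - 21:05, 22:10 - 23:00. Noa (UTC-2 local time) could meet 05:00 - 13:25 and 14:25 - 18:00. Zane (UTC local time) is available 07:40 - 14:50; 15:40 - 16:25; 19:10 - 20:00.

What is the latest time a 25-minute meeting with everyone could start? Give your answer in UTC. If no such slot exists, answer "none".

19:35

Sven in UTC: 07:15-16:40, 17:05-20:00.
Pablo in UTC: 07:00-16:55, 17:10-20:00.
Ben in UTC: 07:10-09:05, 10:40-14:05, 14:50-18:05, 19:10-20:00 (subtract 3h to convert from UTC+3).
Noa in UTC: 07:00-15:25, 16:25-20:00 (add 2h to convert from UTC-2).
Zane in UTC: 07:40-14:50, 15:40-16:25, 19:10-20:00.
Sven ∩ Pablo: 07:15-16:40, 17:10-20:00.
Sven ∩ Pablo ∩ Ben: 07:15-09:05, 10:40-14:05, 14:50-16:40, 17:10-18:05, 19:10-20:00.
Sven ∩ Pablo ∩ Ben ∩ Noa: 07:15-09:05, 10:40-14:05, 14:50-15:25, 16:25-16:40, 17:10-18:05, 19:10-20:00.
Sven ∩ Pablo ∩ Ben ∩ Noa ∩ Zane: 07:40-09:05, 10:40-14:05, 19:10-20:00.
The last common window of at least 25 minutes is 19:10-20:00; a 25-minute meeting can start as late as 19:35 and still end by 20:00.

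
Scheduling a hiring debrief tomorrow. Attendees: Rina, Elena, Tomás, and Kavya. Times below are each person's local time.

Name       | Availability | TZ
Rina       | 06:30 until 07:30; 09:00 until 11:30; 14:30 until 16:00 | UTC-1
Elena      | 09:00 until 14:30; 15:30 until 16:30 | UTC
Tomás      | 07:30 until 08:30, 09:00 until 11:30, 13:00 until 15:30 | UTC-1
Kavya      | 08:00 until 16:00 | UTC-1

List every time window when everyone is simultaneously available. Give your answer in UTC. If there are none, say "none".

10:00-12:30, 15:30-16:30

Rina in UTC: 07:30-08:30, 10:00-12:30, 15:30-17:00 (add 1h to convert from UTC-1).
Elena in UTC: 09:00-14:30, 15:30-16:30.
Tomás in UTC: 08:30-09:30, 10:00-12:30, 14:00-16:30 (add 1h to convert from UTC-1).
Kavya in UTC: 09:00-17:00 (add 1h to convert from UTC-1).
Rina ∩ Elena: 10:00-12:30, 15:30-16:30.
Rina ∩ Elena ∩ Tomás: 10:00-12:30, 15:30-16:30.
Rina ∩ Elena ∩ Tomás ∩ Kavya: 10:00-12:30, 15:30-16:30.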